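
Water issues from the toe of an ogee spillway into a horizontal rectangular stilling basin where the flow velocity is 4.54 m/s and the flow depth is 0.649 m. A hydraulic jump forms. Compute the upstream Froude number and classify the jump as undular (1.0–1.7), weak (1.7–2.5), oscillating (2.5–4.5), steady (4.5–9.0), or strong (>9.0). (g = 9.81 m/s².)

Fr₁ = V₁/√(g·y₁) = 4.54/√(9.81×0.649) = 1.80.
Fr₁ = 1.80 lies in the weak range.

Fr₁ = 1.80; weak jump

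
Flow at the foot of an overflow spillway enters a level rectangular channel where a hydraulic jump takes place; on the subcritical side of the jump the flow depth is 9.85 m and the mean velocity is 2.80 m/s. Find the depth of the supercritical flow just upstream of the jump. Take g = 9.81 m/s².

y₁ = 1.40 m

Fr₂ = V₂/√(g·y₂) = 2.80/√(9.81×9.85) = 0.285.
From the momentum equation (using Fr₂), y₁/y₂ = ½[√(1 + 8Fr₂²) − 1] = ½[√1.649 − 1] = 0.142.
y₁ = 0.142 × 9.85 = 1.40 m.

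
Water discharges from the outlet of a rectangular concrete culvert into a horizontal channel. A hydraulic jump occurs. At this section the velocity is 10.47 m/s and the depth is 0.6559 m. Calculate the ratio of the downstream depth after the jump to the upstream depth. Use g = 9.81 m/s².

Fr₁ = V₁/√(g·y₁) = 10.47/√(9.81×0.6559) = 4.128.
Conjugate-depth relation: y₂/y₁ = ½[√(1 + 8Fr₁²) − 1] = ½[√137.29 − 1] = 5.359.

y₂/y₁ = 5.359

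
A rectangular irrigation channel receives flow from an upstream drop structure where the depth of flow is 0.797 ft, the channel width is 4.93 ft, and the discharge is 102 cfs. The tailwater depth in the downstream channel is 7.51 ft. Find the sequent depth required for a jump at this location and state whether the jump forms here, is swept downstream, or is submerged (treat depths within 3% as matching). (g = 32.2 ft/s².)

y₂ = 5.39 ft; the jump is submerged

q = Q/b = 102/4.93 = 20.7 ft²/s; V₁ = q/y₁ = 26.0 ft/s. Fr₁ = V₁/√(g·y₁) = 5.12.
Conjugate-depth relation: y₂/y₁ = ½[√(1 + 8Fr₁²) − 1] = ½[√211.1 − 1] = 6.76.
y₂ = 6.76 × 0.797 = 5.39 ft.
Tailwater y_tw = 7.51 ft: y_tw > y₂, so the jump is submerged.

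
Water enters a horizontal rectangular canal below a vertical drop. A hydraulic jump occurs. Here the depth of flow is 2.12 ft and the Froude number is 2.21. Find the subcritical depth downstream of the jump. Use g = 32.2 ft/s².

y₂ = 5.65 ft

Fr₁ = 2.21 (given).
Conjugate-depth relation: y₂/y₁ = ½[√(1 + 8Fr₁²) − 1] = ½[√40.07 − 1] = 2.67.
y₂ = 2.67 × 2.12 = 5.65 ft.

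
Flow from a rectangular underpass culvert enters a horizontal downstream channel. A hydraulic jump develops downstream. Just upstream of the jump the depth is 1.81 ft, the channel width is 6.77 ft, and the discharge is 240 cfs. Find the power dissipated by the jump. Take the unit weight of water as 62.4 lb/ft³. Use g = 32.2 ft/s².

q = Q/b = 240/6.77 = 35.5 ft²/s; V₁ = q/y₁ = 19.6 ft/s. Fr₁ = V₁/√(g·y₁) = 2.57.
From the momentum equation for a rectangular channel, y₂/y₁ = ½[√(1 + 8Fr₁²) − 1] = ½[√53.66 − 1] = 3.16.
y₂ = 3.16 × 1.81 = 5.72 ft.
V₂ = q/y₂ = 35.5/5.72 = 6.19 ft/s. E₁ = y₁ + V₁²/2g = 7.77 ft; E₂ = y₂ + V₂²/2g = 6.32 ft. ΔE = E₁ − E₂ = 1.45 ft.
P = γ·Q·ΔE/550 = 62.4 × 240 × 1.45 / 550 = 39.4 hp.

P = 39.4 hp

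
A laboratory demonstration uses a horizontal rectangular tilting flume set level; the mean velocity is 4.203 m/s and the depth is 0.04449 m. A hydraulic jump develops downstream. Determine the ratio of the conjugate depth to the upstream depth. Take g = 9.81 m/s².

y₂/y₁ = 8.511

Fr₁ = V₁/√(g·y₁) = 4.203/√(9.81×0.04449) = 6.362.
Conjugate-depth relation: y₂/y₁ = ½[√(1 + 8Fr₁²) − 1] = ½[√324.80 − 1] = 8.511.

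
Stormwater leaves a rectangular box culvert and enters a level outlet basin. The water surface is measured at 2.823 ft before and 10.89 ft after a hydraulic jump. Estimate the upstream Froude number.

Fr₁ = 3.061

For a rectangular channel the momentum equation gives q² = ½·g·y₁·y₂·(y₁ + y₂) = ½×32.2×2.823×10.89×13.71 = 6787.
q = √6787 = 82.39 ft²/s.
V₁ = q/y₁ = 29.18 ft/s; Fr₁ = V₁/√(g·y₁) = 3.061.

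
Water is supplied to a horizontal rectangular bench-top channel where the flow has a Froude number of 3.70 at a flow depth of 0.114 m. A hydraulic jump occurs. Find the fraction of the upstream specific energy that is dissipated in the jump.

Fr₁ = 3.70 (given).
Sequent-depth ratio: y₂/y₁ = ½[√(1 + 8Fr₁²) − 1] = ½[√110.5 − 1] = 4.76.
y₂ = 4.76 × 0.114 = 0.542 m.
E₁ = y₁(1 + Fr₁²/2) = 0.114×(1 + 3.70²/2) = 0.894 m. ΔE = (y₂ − y₁)³/(4y₁y₂) = 0.318 m. ΔE/E₁ = 0.318/0.894 = 0.355.

ΔE/E₁ = 0.355 (35.5%)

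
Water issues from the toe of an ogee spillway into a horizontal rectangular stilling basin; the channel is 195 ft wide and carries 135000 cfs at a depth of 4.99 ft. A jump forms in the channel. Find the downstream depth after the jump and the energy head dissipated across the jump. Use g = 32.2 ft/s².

q = Q/b = 135000/195 = 692 ft²/s; V₁ = q/y₁ = 139 ft/s. Fr₁ = V₁/√(g·y₁) = 10.9.
Sequent-depth ratio: y₂/y₁ = ½[√(1 + 8Fr₁²) − 1] = ½[√959.4 − 1] = 15.0.
y₂ = 15.0 × 4.99 = 74.8 ft.
V₂ = q/y₂ = 692/74.8 = 9.26 ft/s. E₁ = y₁ + V₁²/2g = 304 ft; E₂ = y₂ + V₂²/2g = 76.1 ft. ΔE = E₁ − E₂ = 228 ft.

y₂ = 74.8 ft; ΔE = 228 ft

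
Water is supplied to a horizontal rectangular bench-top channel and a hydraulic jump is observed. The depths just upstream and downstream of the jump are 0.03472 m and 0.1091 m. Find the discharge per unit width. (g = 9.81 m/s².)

For a rectangular channel the momentum equation gives q² = ½·g·y₁·y₂·(y₁ + y₂) = ½×9.81×0.03472×0.1091×0.1438 = 0.002672.
q = √0.002672 = 0.05169 m²/s.

q = 0.05169 m²/s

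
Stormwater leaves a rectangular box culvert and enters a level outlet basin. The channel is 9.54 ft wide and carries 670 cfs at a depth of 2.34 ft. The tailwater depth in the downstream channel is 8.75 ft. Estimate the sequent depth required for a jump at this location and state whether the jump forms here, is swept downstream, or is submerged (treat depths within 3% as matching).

y₂ = 10.3 ft; the jump is swept downstream

q = Q/b = 670/9.54 = 70.2 ft²/s; V₁ = q/y₁ = 30.0 ft/s. Fr₁ = V₁/√(g·y₁) = 3.46.
Conjugate-depth relation: y₂/y₁ = ½[√(1 + 8Fr₁²) − 1] = ½[√96.64 − 1] = 4.42.
y₂ = 4.42 × 2.34 = 10.3 ft.
Tailwater y_tw = 8.75 ft: y_tw < y₂, so the jump is swept downstream.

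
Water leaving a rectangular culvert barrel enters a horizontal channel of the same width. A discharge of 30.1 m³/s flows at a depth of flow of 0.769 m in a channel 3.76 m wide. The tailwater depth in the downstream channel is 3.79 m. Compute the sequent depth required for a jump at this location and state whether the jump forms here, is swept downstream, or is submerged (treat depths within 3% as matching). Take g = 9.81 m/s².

y₂ = 3.76 m; the jump forms here

q = Q/b = 30.1/3.76 = 8.01 m²/s; V₁ = q/y₁ = 10.4 m/s. Fr₁ = V₁/√(g·y₁) = 3.79.
Sequent-depth ratio: y₂/y₁ = ½[√(1 + 8Fr₁²) − 1] = ½[√115.9 − 1] = 4.88.
y₂ = 4.88 × 0.769 = 3.76 m.
Tailwater y_tw = 3.79 m: y_tw ≈ y₂, so the jump forms here.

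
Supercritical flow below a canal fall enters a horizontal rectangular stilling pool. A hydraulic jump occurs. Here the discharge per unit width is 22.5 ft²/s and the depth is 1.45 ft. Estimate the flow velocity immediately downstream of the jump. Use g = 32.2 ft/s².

V₁ = q/y₁ = 22.5/1.45 = 15.5 ft/s. Fr₁ = V₁/√(g·y₁) = 15.5/√(32.2×1.45) = 2.27.
Conjugate-depth relation: y₂/y₁ = ½[√(1 + 8Fr₁²) − 1] = ½[√42.26 − 1] = 2.75.
y₂ = 2.75 × 1.45 = 3.99 ft.
V₂ = q/y₂ = 22.5/3.99 = 5.64 ft/s.

V₂ = 5.64 ft/s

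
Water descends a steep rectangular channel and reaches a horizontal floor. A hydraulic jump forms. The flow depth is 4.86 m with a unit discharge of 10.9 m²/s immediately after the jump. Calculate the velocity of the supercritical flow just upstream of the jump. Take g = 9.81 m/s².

V₂ = q/y₂ = 10.9/4.86 = 2.24 m/s; Fr₂ = V₂/√(g·y₂) = 0.325.
Applying the sequent-depth relation in reverse, y₁/y₂ = ½[√(1 + 8Fr₂²) − 1] = ½[√1.844 − 1] = 0.179.
y₁ = 0.179 × 4.86 = 0.870 m.
V₁ = q/y₁ = 10.9/0.870 = 12.5 m/s.

V₁ = 12.5 m/s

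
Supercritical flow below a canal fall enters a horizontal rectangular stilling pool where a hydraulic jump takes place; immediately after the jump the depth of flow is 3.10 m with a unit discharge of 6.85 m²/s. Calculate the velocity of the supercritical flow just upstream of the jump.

V₂ = q/y₂ = 6.85/3.10 = 2.21 m/s; Fr₂ = V₂/√(g·y₂) = 0.401.
Applying the sequent-depth relation in reverse, y₁/y₂ = ½[√(1 + 8Fr₂²) − 1] = ½[√2.284 − 1] = 0.256.
y₁ = 0.256 × 3.10 = 0.793 m.
V₁ = q/y₁ = 6.85/0.793 = 8.64 m/s.

V₁ = 8.64 m/s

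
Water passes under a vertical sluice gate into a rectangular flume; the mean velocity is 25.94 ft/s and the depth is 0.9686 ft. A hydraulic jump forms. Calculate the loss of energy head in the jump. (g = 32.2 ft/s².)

ΔE = 5.239 ft

Fr₁ = V₁/√(g·y₁) = 25.94/√(32.2×0.9686) = 4.645.
From the momentum equation for a rectangular channel, y₂/y₁ = ½[√(1 + 8Fr₁²) − 1] = ½[√173.60 − 1] = 6.088.
y₂ = 6.088 × 0.9686 = 5.897 ft.
Head loss: ΔE = (y₂ − y₁)³/(4y₁y₂) = (5.897 − 0.9686)³/(4×0.9686×5.897) = 119.7/22.85 = 5.239 ft.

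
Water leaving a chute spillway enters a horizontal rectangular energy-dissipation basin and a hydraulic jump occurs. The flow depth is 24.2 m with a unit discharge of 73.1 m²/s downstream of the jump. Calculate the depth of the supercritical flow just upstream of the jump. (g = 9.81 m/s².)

V₂ = q/y₂ = 73.1/24.2 = 3.02 m/s; Fr₂ = V₂/√(g·y₂) = 0.196.
From the momentum equation (using Fr₂), y₁/y₂ = ½[√(1 + 8Fr₂²) − 1] = ½[√1.307 − 1] = 0.0717.
y₁ = 0.0717 × 24.2 = 1.74 m.

y₁ = 1.74 m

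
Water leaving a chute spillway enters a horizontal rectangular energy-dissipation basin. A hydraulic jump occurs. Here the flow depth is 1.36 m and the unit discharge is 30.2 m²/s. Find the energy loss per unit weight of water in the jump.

ΔE = 15.1 m

V₁ = q/y₁ = 30.2/1.36 = 22.2 m/s. Fr₁ = V₁/√(g·y₁) = 22.2/√(9.81×1.36) = 6.08.
Bélanger equation: y₂/y₁ = ½[√(1 + 8Fr₁²) − 1] = ½[√296.7 − 1] = 8.11.
y₂ = 8.11 × 1.36 = 11.0 m.
Head loss: ΔE = (y₂ − y₁)³/(4y₁y₂) = (11.0 − 1.36)³/(4×1.36×11.0) = 905/60.0 = 15.1 m.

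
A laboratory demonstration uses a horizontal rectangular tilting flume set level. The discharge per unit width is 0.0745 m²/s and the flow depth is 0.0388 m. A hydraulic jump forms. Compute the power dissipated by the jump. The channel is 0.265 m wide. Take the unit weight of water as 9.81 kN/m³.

V₁ = q/y₁ = 0.0745/0.0388 = 1.92 m/s. Fr₁ = V₁/√(g·y₁) = 1.92/√(9.81×0.0388) = 3.11.
By Bélanger, y₂/y₁ = ½[√(1 + 8Fr₁²) − 1] = ½[√78.49 − 1] = 3.93.
y₂ = 3.93 × 0.0388 = 0.152 m.
Head loss: ΔE = (y₂ − y₁)³/(4y₁y₂) = (0.152 − 0.0388)³/(4×0.0388×0.152) = 0.00147/0.0237 = 0.0621 m.
Q = q·b = 0.0745 × 0.265 = 0.0197 m³/s. P = γ·Q·ΔE = 9.81 × 0.0197 × 0.0621 = 0.0120 kW.

P = 0.0120 kW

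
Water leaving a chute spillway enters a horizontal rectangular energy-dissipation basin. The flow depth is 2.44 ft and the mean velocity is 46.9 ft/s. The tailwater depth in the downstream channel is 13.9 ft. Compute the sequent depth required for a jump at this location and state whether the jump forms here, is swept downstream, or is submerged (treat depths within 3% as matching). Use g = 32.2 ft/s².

Fr₁ = V₁/√(g·y₁) = 46.9/√(32.2×2.44) = 5.29.
Bélanger equation: y₂/y₁ = ½[√(1 + 8Fr₁²) − 1] = ½[√225.0 − 1] = 7.00.
y₂ = 7.00 × 2.44 = 17.1 ft.
Tailwater y_tw = 13.9 ft: y_tw < y₂, so the jump is swept downstream.

y₂ = 17.1 ft; the jump is swept downstream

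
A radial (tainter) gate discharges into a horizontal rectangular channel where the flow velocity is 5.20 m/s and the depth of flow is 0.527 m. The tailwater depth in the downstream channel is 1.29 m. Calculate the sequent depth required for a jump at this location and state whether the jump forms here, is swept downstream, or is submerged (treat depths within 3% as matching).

Fr₁ = V₁/√(g·y₁) = 5.20/√(9.81×0.527) = 2.29.
Conjugate-depth relation: y₂/y₁ = ½[√(1 + 8Fr₁²) − 1] = ½[√42.84 − 1] = 2.77.
y₂ = 2.77 × 0.527 = 1.46 m.
Tailwater y_tw = 1.29 m: y_tw < y₂, so the jump is swept downstream.

y₂ = 1.46 m; the jump is swept downstream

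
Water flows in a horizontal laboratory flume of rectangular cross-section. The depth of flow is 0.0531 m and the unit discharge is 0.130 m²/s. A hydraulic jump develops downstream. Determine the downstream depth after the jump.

V₁ = q/y₁ = 0.130/0.0531 = 2.45 m/s. Fr₁ = V₁/√(g·y₁) = 2.45/√(9.81×0.0531) = 3.39.
From the momentum equation for a rectangular channel, y₂/y₁ = ½[√(1 + 8Fr₁²) − 1] = ½[√93.05 − 1] = 4.32.
y₂ = 4.32 × 0.0531 = 0.230 m.

y₂ = 0.230 m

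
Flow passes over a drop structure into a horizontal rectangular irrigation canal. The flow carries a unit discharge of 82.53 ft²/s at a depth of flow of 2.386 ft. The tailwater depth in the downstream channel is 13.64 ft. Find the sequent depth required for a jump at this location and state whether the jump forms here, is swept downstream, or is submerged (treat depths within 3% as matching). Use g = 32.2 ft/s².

V₁ = q/y₁ = 82.53/2.386 = 34.59 ft/s. Fr₁ = V₁/√(g·y₁) = 34.59/√(32.2×2.386) = 3.946.
From the momentum equation for a rectangular channel, y₂/y₁ = ½[√(1 + 8Fr₁²) − 1] = ½[√125.58 − 1] = 5.103.
y₂ = 5.103 × 2.386 = 12.18 ft.
Tailwater y_tw = 13.64 ft: y_tw > y₂, so the jump is submerged.

y₂ = 12.18 ft; the jump is submerged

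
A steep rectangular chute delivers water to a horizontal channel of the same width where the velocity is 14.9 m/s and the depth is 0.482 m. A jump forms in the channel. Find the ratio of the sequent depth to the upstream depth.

Fr₁ = V₁/√(g·y₁) = 14.9/√(9.81×0.482) = 6.85.
Conjugate-depth relation: y₂/y₁ = ½[√(1 + 8Fr₁²) − 1] = ½[√376.6 − 1] = 9.20.

y₂/y₁ = 9.20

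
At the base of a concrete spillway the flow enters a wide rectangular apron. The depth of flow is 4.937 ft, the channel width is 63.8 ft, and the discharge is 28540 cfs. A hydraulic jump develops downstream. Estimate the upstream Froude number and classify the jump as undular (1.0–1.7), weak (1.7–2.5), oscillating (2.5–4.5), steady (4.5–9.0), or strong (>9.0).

q = Q/b = 28540/63.8 = 447.3 ft²/s; V₁ = q/y₁ = 90.61 ft/s. Fr₁ = V₁/√(g·y₁) = 7.186.
Fr₁ = 7.186 lies in the steady range.

Fr₁ = 7.186; steady jump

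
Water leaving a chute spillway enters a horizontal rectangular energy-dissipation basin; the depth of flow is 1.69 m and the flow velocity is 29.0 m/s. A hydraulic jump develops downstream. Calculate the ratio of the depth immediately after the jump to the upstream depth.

y₂/y₁ = 9.58

Fr₁ = V₁/√(g·y₁) = 29.0/√(9.81×1.69) = 7.12.
Sequent-depth ratio: y₂/y₁ = ½[√(1 + 8Fr₁²) − 1] = ½[√406.8 − 1] = 9.58.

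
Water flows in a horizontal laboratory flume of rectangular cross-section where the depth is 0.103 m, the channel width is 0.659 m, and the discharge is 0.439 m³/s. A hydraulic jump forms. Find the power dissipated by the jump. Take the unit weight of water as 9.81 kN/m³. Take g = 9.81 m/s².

q = Q/b = 0.439/0.659 = 0.666 m²/s; V₁ = q/y₁ = 6.47 m/s. Fr₁ = V₁/√(g·y₁) = 6.43.
Bélanger equation: y₂/y₁ = ½[√(1 + 8Fr₁²) − 1] = ½[√332.2 − 1] = 8.61.
y₂ = 8.61 × 0.103 = 0.887 m.
Head loss: ΔE = (y₂ − y₁)³/(4y₁y₂) = (0.887 − 0.103)³/(4×0.103×0.887) = 0.482/0.365 = 1.32 m.
P = γ·Q·ΔE = 9.81 × 0.439 × 1.32 = 5.68 kW.

P = 5.68 kW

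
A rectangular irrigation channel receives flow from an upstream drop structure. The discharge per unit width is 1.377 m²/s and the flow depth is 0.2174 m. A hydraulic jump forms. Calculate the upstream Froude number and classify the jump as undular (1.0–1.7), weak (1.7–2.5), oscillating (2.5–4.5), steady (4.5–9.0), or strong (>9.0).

V₁ = q/y₁ = 1.377/0.2174 = 6.334 m/s. Fr₁ = V₁/√(g·y₁) = 6.334/√(9.81×0.2174) = 4.337.
Fr₁ = 4.337 lies in the oscillating range.

Fr₁ = 4.337; oscillating jump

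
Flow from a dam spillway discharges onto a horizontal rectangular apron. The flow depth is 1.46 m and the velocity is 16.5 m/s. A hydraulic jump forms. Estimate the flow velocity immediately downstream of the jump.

V₂ = 2.90 m/s

Fr₁ = V₁/√(g·y₁) = 16.5/√(9.81×1.46) = 4.36.
From the momentum equation for a rectangular channel, y₂/y₁ = ½[√(1 + 8Fr₁²) − 1] = ½[√153.1 − 1] = 5.69.
y₂ = 5.69 × 1.46 = 8.30 m.
q = V₁·y₁ = 16.5 × 1.46 = 24.1 m²/s.
V₂ = q/y₂ = 24.1/8.30 = 2.90 m/s.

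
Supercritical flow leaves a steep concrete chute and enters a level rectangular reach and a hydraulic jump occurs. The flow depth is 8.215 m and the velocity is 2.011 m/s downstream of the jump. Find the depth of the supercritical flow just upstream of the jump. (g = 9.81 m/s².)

y₁ = 0.7551 m

Fr₂ = V₂/√(g·y₂) = 2.011/√(9.81×8.215) = 0.2240.
Since the conjugate-depth ratio holds either way, y₁/y₂ = ½[√(1 + 8Fr₂²) − 1] = ½[√1.4015 − 1] = 0.09192.
y₁ = 0.09192 × 8.215 = 0.7551 m.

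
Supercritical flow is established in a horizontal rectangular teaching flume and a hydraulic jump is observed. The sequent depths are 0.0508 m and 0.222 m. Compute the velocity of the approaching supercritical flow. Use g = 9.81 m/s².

V₁ = 2.42 m/s

For a rectangular channel the momentum equation gives q² = ½·g·y₁·y₂·(y₁ + y₂) = ½×9.81×0.0508×0.222×0.273 = 0.0151.
q = √0.0151 = 0.123 m²/s.
V₁ = q/y₁ = 0.123/0.0508 = 2.42 m/s.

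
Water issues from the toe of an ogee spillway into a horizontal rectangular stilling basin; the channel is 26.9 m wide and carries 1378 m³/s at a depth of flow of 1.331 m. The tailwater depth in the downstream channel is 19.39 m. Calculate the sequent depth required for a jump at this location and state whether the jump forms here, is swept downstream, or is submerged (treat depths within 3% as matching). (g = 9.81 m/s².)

y₂ = 19.39 m; the jump forms here

q = Q/b = 1378/26.9 = 51.23 m²/s; V₁ = q/y₁ = 38.49 m/s. Fr₁ = V₁/√(g·y₁) = 10.65.
Bélanger equation: y₂/y₁ = ½[√(1 + 8Fr₁²) − 1] = ½[√908.57 − 1] = 14.57.
y₂ = 14.57 × 1.331 = 19.39 m.
Tailwater y_tw = 19.39 m: y_tw ≈ y₂, so the jump forms here.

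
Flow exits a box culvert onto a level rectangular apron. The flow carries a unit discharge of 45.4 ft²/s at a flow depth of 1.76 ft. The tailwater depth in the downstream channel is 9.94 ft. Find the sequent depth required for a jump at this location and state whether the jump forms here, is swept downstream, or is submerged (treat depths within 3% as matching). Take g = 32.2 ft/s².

y₂ = 7.69 ft; the jump is submerged

V₁ = q/y₁ = 45.4/1.76 = 25.8 ft/s. Fr₁ = V₁/√(g·y₁) = 25.8/√(32.2×1.76) = 3.43.
Sequent-depth ratio: y₂/y₁ = ½[√(1 + 8Fr₁²) − 1] = ½[√94.93 − 1] = 4.37.
y₂ = 4.37 × 1.76 = 7.69 ft.
Tailwater y_tw = 9.94 ft: y_tw > y₂, so the jump is submerged.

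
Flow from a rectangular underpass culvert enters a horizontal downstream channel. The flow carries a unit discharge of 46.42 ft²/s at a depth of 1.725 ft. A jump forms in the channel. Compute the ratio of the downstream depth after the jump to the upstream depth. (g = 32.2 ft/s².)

V₁ = q/y₁ = 46.42/1.725 = 26.91 ft/s. Fr₁ = V₁/√(g·y₁) = 26.91/√(32.2×1.725) = 3.611.
Conjugate-depth relation: y₂/y₁ = ½[√(1 + 8Fr₁²) − 1] = ½[√105.30 − 1] = 4.631.

y₂/y₁ = 4.631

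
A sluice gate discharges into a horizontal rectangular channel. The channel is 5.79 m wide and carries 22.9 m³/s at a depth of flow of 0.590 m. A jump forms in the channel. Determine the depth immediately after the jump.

y₂ = 2.05 m

q = Q/b = 22.9/5.79 = 3.96 m²/s; V₁ = q/y₁ = 6.70 m/s. Fr₁ = V₁/√(g·y₁) = 2.79.
Bélanger equation: y₂/y₁ = ½[√(1 + 8Fr₁²) − 1] = ½[√63.11 − 1] = 3.47.
y₂ = 3.47 × 0.590 = 2.05 m.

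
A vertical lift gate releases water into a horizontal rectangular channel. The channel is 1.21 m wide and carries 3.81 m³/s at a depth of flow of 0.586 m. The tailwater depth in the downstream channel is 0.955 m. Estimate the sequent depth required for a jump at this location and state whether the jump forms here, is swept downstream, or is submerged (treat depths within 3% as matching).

y₂ = 1.59 m; the jump is swept downstream

q = Q/b = 3.81/1.21 = 3.15 m²/s; V₁ = q/y₁ = 5.37 m/s. Fr₁ = V₁/√(g·y₁) = 2.24.
From the momentum equation for a rectangular channel, y₂/y₁ = ½[√(1 + 8Fr₁²) − 1] = ½[√41.18 − 1] = 2.71.
y₂ = 2.71 × 0.586 = 1.59 m.
Tailwater y_tw = 0.955 m: y_tw < y₂, so the jump is swept downstream.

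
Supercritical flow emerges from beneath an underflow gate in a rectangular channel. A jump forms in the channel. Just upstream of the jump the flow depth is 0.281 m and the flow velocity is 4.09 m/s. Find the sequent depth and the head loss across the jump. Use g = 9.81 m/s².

Fr₁ = V₁/√(g·y₁) = 4.09/√(9.81×0.281) = 2.46.
Bélanger equation: y₂/y₁ = ½[√(1 + 8Fr₁²) − 1] = ½[√49.55 − 1] = 3.02.
y₂ = 3.02 × 0.281 = 0.848 m.
Head loss: ΔE = (y₂ − y₁)³/(4y₁y₂) = (0.848 − 0.281)³/(4×0.281×0.848) = 0.183/0.954 = 0.192 m.

y₂ = 0.848 m; ΔE = 0.192 m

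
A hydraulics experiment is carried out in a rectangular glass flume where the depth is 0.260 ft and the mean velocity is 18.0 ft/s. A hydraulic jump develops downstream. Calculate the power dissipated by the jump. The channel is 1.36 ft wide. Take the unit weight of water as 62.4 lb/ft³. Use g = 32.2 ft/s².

Fr₁ = V₁/√(g·y₁) = 18.0/√(32.2×0.260) = 6.22.
Sequent-depth ratio: y₂/y₁ = ½[√(1 + 8Fr₁²) − 1] = ½[√310.6 − 1] = 8.31.
y₂ = 8.31 × 0.260 = 2.16 ft.
q = V₁·y₁ = 18.0 × 0.260 = 4.68 ft²/s. V₂ = q/y₂ = 4.68/2.16 = 2.17 ft/s. E₁ = y₁ + V₁²/2g = 5.29 ft; E₂ = y₂ + V₂²/2g = 2.23 ft. ΔE = E₁ − E₂ = 3.06 ft.
Q = q·b = 4.68 × 1.36 = 6.36 cfs. P = γ·Q·ΔE/550 = 62.4 × 6.36 × 3.06 / 550 = 2.21 hp.

P = 2.21 hp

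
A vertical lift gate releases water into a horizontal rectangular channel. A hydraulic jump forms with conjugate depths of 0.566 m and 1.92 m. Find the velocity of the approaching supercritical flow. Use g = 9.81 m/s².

For a rectangular channel the momentum equation gives q² = ½·g·y₁·y₂·(y₁ + y₂) = ½×9.81×0.566×1.92×2.49 = 13.3.
q = √13.3 = 3.64 m²/s.
V₁ = q/y₁ = 3.64/0.566 = 6.43 m/s.

V₁ = 6.43 m/s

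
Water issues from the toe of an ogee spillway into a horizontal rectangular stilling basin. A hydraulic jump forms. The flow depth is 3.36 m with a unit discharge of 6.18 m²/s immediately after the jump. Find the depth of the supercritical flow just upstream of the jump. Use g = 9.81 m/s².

y₁ = 0.587 m

V₂ = q/y₂ = 6.18/3.36 = 1.84 m/s; Fr₂ = V₂/√(g·y₂) = 0.320.
The Bélanger relation is symmetric: y₁/y₂ = ½[√(1 + 8Fr₂²) − 1] = ½[√1.821 − 1] = 0.175.
y₁ = 0.175 × 3.36 = 0.587 m.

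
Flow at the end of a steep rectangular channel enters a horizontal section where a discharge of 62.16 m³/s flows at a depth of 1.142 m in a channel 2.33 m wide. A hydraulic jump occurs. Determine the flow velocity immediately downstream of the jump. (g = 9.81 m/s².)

V₂ = 2.490 m/s

q = Q/b = 62.16/2.33 = 26.68 m²/s; V₁ = q/y₁ = 23.36 m/s. Fr₁ = V₁/√(g·y₁) = 6.979.
Bélanger equation: y₂/y₁ = ½[√(1 + 8Fr₁²) − 1] = ½[√390.70 − 1] = 9.383.
y₂ = 9.383 × 1.142 = 10.72 m.
V₂ = q/y₂ = 26.68/10.72 = 2.490 m/s.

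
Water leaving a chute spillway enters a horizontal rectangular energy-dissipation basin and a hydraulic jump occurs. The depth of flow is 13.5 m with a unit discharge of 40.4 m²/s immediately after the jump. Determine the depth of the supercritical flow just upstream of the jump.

y₁ = 1.63 m

V₂ = q/y₂ = 40.4/13.5 = 2.99 m/s; Fr₂ = V₂/√(g·y₂) = 0.260.
From the momentum equation (using Fr₂), y₁/y₂ = ½[√(1 + 8Fr₂²) − 1] = ½[√1.541 − 1] = 0.121.
y₁ = 0.121 × 13.5 = 1.63 m.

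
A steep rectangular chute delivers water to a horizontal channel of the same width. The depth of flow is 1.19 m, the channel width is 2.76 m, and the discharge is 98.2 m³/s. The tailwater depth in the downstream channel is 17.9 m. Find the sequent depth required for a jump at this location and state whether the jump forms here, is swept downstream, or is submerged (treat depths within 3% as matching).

y₂ = 14.1 m; the jump is submerged

q = Q/b = 98.2/2.76 = 35.6 m²/s; V₁ = q/y₁ = 29.9 m/s. Fr₁ = V₁/√(g·y₁) = 8.75.
By Bélanger, y₂/y₁ = ½[√(1 + 8Fr₁²) − 1] = ½[√613.6 − 1] = 11.9.
y₂ = 11.9 × 1.19 = 14.1 m.
Tailwater y_tw = 17.9 m: y_tw > y₂, so the jump is submerged.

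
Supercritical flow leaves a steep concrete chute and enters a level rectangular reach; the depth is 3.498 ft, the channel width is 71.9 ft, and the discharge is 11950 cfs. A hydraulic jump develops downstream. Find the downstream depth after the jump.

q = Q/b = 11950/71.9 = 166.2 ft²/s; V₁ = q/y₁ = 47.51 ft/s. Fr₁ = V₁/√(g·y₁) = 4.477.
Sequent-depth ratio: y₂/y₁ = ½[√(1 + 8Fr₁²) − 1] = ½[√161.34 − 1] = 5.851.
y₂ = 5.851 × 3.498 = 20.47 ft.

y₂ = 20.47 ft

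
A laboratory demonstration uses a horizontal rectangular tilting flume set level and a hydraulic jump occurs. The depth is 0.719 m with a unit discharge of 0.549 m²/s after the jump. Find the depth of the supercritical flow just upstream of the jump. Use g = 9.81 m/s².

V₂ = q/y₂ = 0.549/0.719 = 0.764 m/s; Fr₂ = V₂/√(g·y₂) = 0.288.
The Bélanger relation is symmetric: y₁/y₂ = ½[√(1 + 8Fr₂²) − 1] = ½[√1.661 − 1] = 0.144.
y₁ = 0.144 × 0.719 = 0.104 m.

y₁ = 0.104 m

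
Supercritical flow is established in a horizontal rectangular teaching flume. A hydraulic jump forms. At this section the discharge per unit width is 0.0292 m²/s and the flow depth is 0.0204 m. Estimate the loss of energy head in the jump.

V₁ = q/y₁ = 0.0292/0.0204 = 1.43 m/s. Fr₁ = V₁/√(g·y₁) = 1.43/√(9.81×0.0204) = 3.20.
Bélanger equation: y₂/y₁ = ½[√(1 + 8Fr₁²) − 1] = ½[√82.90 − 1] = 4.05.
y₂ = 4.05 × 0.0204 = 0.0827 m.
V₂ = q/y₂ = 0.0292/0.0827 = 0.353 m/s. E₁ = y₁ + V₁²/2g = 0.125 m; E₂ = y₂ + V₂²/2g = 0.0890 m. ΔE = E₁ − E₂ = 0.0358 m.

ΔE = 0.0358 m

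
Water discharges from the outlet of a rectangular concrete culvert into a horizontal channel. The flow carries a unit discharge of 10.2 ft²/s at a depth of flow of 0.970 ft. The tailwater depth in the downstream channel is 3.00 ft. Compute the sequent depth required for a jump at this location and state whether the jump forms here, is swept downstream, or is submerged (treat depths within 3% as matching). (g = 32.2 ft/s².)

V₁ = q/y₁ = 10.2/0.970 = 10.5 ft/s. Fr₁ = V₁/√(g·y₁) = 10.5/√(32.2×0.970) = 1.88.
Sequent-depth ratio: y₂/y₁ = ½[√(1 + 8Fr₁²) − 1] = ½[√29.32 − 1] = 2.21.
y₂ = 2.21 × 0.970 = 2.14 ft.
Tailwater y_tw = 3.00 ft: y_tw > y₂, so the jump is submerged.

y₂ = 2.14 ft; the jump is submerged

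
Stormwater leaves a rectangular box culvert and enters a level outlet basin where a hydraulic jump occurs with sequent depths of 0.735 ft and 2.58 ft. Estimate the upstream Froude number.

For a rectangular channel the momentum equation gives q² = ½·g·y₁·y₂·(y₁ + y₂) = ½×32.2×0.735×2.58×3.31 = 101.
q = √101 = 10.1 ft²/s.
V₁ = q/y₁ = 13.7 ft/s; Fr₁ = V₁/√(g·y₁) = 2.81.

Fr₁ = 2.81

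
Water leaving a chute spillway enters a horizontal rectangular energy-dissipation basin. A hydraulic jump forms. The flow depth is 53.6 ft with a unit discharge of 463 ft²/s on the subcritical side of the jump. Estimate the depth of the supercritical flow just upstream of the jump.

V₂ = q/y₂ = 463/53.6 = 8.64 ft/s; Fr₂ = V₂/√(g·y₂) = 0.208.
Since the conjugate-depth ratio holds either way, y₁/y₂ = ½[√(1 + 8Fr₂²) − 1] = ½[√1.346 − 1] = 0.0801.
y₁ = 0.0801 × 53.6 = 4.29 ft.

y₁ = 4.29 ft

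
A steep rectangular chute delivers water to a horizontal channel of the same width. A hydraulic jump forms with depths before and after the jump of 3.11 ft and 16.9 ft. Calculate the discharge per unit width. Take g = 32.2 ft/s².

For a rectangular channel the momentum equation gives q² = ½·g·y₁·y₂·(y₁ + y₂) = ½×32.2×3.11×16.9×20.0 = 16932.
q = √16932 = 130 ft²/s.

q = 130 ft²/s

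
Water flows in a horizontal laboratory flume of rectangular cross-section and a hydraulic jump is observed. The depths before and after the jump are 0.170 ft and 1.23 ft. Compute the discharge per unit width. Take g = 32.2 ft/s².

For a rectangular channel the momentum equation gives q² = ½·g·y₁·y₂·(y₁ + y₂) = ½×32.2×0.170×1.23×1.40 = 4.71.
q = √4.71 = 2.17 ft²/s.

q = 2.17 ft²/s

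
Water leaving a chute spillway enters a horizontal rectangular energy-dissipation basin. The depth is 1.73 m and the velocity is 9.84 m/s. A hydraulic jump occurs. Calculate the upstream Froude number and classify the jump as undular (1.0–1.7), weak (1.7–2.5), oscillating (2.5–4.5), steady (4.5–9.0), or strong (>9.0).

Fr₁ = V₁/√(g·y₁) = 9.84/√(9.81×1.73) = 2.39.
Fr₁ = 2.39 lies in the weak range.

Fr₁ = 2.39; weak jump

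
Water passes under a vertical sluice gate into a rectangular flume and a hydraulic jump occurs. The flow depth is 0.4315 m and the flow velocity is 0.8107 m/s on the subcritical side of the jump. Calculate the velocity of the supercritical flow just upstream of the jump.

Fr₂ = V₂/√(g·y₂) = 0.8107/√(9.81×0.4315) = 0.3940.
Applying the sequent-depth relation in reverse, y₁/y₂ = ½[√(1 + 8Fr₂²) − 1] = ½[√2.2421 − 1] = 0.2487.
y₁ = 0.2487 × 0.4315 = 0.1073 m.
V₁ = q/y₁ = 0.3498/0.1073 = 3.260 m/s.

V₁ = 3.260 m/s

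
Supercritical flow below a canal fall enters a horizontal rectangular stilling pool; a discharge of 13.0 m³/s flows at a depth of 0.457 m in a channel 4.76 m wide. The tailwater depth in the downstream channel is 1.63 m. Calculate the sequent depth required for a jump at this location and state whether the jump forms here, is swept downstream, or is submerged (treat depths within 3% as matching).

q = Q/b = 13.0/4.76 = 2.73 m²/s; V₁ = q/y₁ = 5.98 m/s. Fr₁ = V₁/√(g·y₁) = 2.82.
By Bélanger, y₂/y₁ = ½[√(1 + 8Fr₁²) − 1] = ½[√64.73 − 1] = 3.52.
y₂ = 3.52 × 0.457 = 1.61 m.
Tailwater y_tw = 1.63 m: y_tw ≈ y₂, so the jump forms here.

y₂ = 1.61 m; the jump forms here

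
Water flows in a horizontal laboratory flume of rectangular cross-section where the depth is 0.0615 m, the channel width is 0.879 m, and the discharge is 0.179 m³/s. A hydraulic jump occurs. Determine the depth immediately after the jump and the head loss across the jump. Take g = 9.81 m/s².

y₂ = 0.341 m; ΔE = 0.261 m

q = Q/b = 0.179/0.879 = 0.204 m²/s; V₁ = q/y₁ = 3.31 m/s. Fr₁ = V₁/√(g·y₁) = 4.26.
Sequent-depth ratio: y₂/y₁ = ½[√(1 + 8Fr₁²) − 1] = ½[√146.4 − 1] = 5.55.
y₂ = 5.55 × 0.0615 = 0.341 m.
Head loss: ΔE = (y₂ − y₁)³/(4y₁y₂) = (0.341 − 0.0615)³/(4×0.0615×0.341) = 0.0219/0.0840 = 0.261 m.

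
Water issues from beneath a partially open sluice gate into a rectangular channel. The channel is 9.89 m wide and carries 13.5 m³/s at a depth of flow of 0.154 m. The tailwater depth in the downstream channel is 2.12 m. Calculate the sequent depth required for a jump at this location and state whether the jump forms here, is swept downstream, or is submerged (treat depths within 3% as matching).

y₂ = 1.50 m; the jump is submerged

q = Q/b = 13.5/9.89 = 1.37 m²/s; V₁ = q/y₁ = 8.86 m/s. Fr₁ = V₁/√(g·y₁) = 7.21.
Sequent-depth ratio: y₂/y₁ = ½[√(1 + 8Fr₁²) − 1] = ½[√417.0 − 1] = 9.71.
y₂ = 9.71 × 0.154 = 1.50 m.
Tailwater y_tw = 2.12 m: y_tw > y₂, so the jump is submerged.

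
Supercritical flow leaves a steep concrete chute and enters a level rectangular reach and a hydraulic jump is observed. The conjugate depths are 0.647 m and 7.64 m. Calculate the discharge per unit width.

For a rectangular channel the momentum equation gives q² = ½·g·y₁·y₂·(y₁ + y₂) = ½×9.81×0.647×7.64×8.29 = 201.
q = √201 = 14.2 m²/s.

q = 14.2 m²/s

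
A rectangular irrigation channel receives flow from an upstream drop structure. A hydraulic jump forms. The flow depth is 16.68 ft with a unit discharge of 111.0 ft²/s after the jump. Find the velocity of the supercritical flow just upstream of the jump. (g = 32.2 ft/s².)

V₂ = q/y₂ = 111.0/16.68 = 6.655 ft/s; Fr₂ = V₂/√(g·y₂) = 0.2871.
The Bélanger relation is symmetric: y₁/y₂ = ½[√(1 + 8Fr₂²) − 1] = ½[√1.6596 − 1] = 0.1441.
y₁ = 0.1441 × 16.68 = 2.404 ft.
V₁ = q/y₁ = 111.0/2.404 = 46.17 ft/s.

V₁ = 46.17 ft/s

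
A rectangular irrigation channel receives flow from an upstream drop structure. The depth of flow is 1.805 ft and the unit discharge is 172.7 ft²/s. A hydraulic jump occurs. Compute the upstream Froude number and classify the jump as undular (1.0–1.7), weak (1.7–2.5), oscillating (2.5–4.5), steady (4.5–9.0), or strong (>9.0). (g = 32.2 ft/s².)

Fr₁ = 12.55; strong jump

V₁ = q/y₁ = 172.7/1.805 = 95.68 ft/s. Fr₁ = V₁/√(g·y₁) = 95.68/√(32.2×1.805) = 12.55.
Fr₁ = 12.55 lies in the strong range.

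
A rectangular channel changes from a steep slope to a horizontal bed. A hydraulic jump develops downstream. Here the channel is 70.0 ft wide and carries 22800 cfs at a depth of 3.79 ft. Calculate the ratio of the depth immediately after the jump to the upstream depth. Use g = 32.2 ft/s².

y₂/y₁ = 10.5

q = Q/b = 22800/70.0 = 326 ft²/s; V₁ = q/y₁ = 85.9 ft/s. Fr₁ = V₁/√(g·y₁) = 7.78.
Sequent-depth ratio: y₂/y₁ = ½[√(1 + 8Fr₁²) − 1] = ½[√485.2 − 1] = 10.5.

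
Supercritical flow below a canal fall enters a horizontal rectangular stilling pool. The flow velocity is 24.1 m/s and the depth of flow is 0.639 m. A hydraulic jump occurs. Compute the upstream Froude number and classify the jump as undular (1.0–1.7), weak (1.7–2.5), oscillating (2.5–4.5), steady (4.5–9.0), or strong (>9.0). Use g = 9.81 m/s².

Fr₁ = V₁/√(g·y₁) = 24.1/√(9.81×0.639) = 9.63.
Fr₁ = 9.63 lies in the strong range.

Fr₁ = 9.63; strong jump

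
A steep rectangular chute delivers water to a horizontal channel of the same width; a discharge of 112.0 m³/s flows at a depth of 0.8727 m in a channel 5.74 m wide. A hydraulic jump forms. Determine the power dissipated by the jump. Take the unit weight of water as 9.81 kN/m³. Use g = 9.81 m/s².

q = Q/b = 112.0/5.74 = 19.51 m²/s; V₁ = q/y₁ = 22.36 m/s. Fr₁ = V₁/√(g·y₁) = 7.641.
Conjugate-depth relation: y₂/y₁ = ½[√(1 + 8Fr₁²) − 1] = ½[√468.13 − 1] = 10.32.
y₂ = 10.32 × 0.8727 = 9.005 m.
V₂ = q/y₂ = 19.51/9.005 = 2.167 m/s. E₁ = y₁ + V₁²/2g = 26.35 m; E₂ = y₂ + V₂²/2g = 9.244 m. ΔE = E₁ − E₂ = 17.11 m.
P = γ·Q·ΔE = 9.81 × 112.0 × 17.11 = 18797 kW.

P = 18797 kW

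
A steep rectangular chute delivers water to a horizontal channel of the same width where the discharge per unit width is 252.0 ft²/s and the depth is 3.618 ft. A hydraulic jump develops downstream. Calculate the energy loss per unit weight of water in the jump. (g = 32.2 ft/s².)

V₁ = q/y₁ = 252.0/3.618 = 69.65 ft/s. Fr₁ = V₁/√(g·y₁) = 69.65/√(32.2×3.618) = 6.453.
Sequent-depth ratio: y₂/y₁ = ½[√(1 + 8Fr₁²) − 1] = ½[√334.14 − 1] = 8.640.
y₂ = 8.640 × 3.618 = 31.26 ft.
Head loss: ΔE = (y₂ − y₁)³/(4y₁y₂) = (31.26 − 3.618)³/(4×3.618×31.26) = 21118/452.4 = 46.68 ft.

ΔE = 46.68 ft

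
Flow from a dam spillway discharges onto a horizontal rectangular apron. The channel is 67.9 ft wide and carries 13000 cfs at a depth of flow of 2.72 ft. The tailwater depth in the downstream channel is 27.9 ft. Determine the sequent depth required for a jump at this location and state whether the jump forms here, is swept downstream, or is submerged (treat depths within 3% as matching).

y₂ = 27.6 ft; the jump forms here

q = Q/b = 13000/67.9 = 191 ft²/s; V₁ = q/y₁ = 70.4 ft/s. Fr₁ = V₁/√(g·y₁) = 7.52.
Bélanger equation: y₂/y₁ = ½[√(1 + 8Fr₁²) − 1] = ½[√453.6 − 1] = 10.1.
y₂ = 10.1 × 2.72 = 27.6 ft.
Tailwater y_tw = 27.9 ft: y_tw ≈ y₂, so the jump forms here.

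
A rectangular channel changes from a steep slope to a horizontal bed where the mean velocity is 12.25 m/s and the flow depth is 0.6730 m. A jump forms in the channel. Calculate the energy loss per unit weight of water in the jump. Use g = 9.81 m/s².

ΔE = 3.913 m

Fr₁ = V₁/√(g·y₁) = 12.25/√(9.81×0.6730) = 4.768.
Conjugate-depth relation: y₂/y₁ = ½[√(1 + 8Fr₁²) − 1] = ½[√182.84 − 1] = 6.261.
y₂ = 6.261 × 0.6730 = 4.214 m.
Head loss: ΔE = (y₂ − y₁)³/(4y₁y₂) = (4.214 − 0.6730)³/(4×0.6730×4.214) = 44.38/11.34 = 3.913 m.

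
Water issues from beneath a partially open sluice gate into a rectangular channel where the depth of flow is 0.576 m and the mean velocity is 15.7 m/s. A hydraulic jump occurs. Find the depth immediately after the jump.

y₂ = 5.10 m

Fr₁ = V₁/√(g·y₁) = 15.7/√(9.81×0.576) = 6.60.
From the momentum equation for a rectangular channel, y₂/y₁ = ½[√(1 + 8Fr₁²) − 1] = ½[√350.0 − 1] = 8.85.
y₂ = 8.85 × 0.576 = 5.10 m.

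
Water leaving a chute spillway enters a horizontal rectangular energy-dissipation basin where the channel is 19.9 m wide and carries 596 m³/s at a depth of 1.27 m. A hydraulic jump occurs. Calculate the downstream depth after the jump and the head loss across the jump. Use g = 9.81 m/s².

q = Q/b = 596/19.9 = 29.9 m²/s; V₁ = q/y₁ = 23.6 m/s. Fr₁ = V₁/√(g·y₁) = 6.68.
Conjugate-depth relation: y₂/y₁ = ½[√(1 + 8Fr₁²) − 1] = ½[√358.1 − 1] = 8.96.
y₂ = 8.96 × 1.27 = 11.4 m.
V₂ = q/y₂ = 29.9/11.4 = 2.63 m/s. E₁ = y₁ + V₁²/2g = 29.6 m; E₂ = y₂ + V₂²/2g = 11.7 m. ΔE = E₁ − E₂ = 17.9 m.

y₂ = 11.4 m; ΔE = 17.9 m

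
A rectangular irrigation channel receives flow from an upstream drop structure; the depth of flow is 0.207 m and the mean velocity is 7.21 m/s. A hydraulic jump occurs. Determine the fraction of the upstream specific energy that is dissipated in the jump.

Fr₁ = V₁/√(g·y₁) = 7.21/√(9.81×0.207) = 5.06.
Conjugate-depth relation: y₂/y₁ = ½[√(1 + 8Fr₁²) − 1] = ½[√205.8 − 1] = 6.67.
y₂ = 6.67 × 0.207 = 1.38 m.
E₁ = y₁ + V₁²/2g = 2.86 m. ΔE = (y₂ − y₁)³/(4y₁y₂) = 1.42 m. ΔE/E₁ = 1.42/2.86 = 0.496.

ΔE/E₁ = 0.496 (49.6%)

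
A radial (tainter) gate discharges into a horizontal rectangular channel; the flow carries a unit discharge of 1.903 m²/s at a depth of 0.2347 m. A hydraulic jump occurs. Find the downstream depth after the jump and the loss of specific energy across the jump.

y₂ = 1.660 m; ΔE = 1.858 m

V₁ = q/y₁ = 1.903/0.2347 = 8.108 m/s. Fr₁ = V₁/√(g·y₁) = 8.108/√(9.81×0.2347) = 5.344.
Bélanger equation: y₂/y₁ = ½[√(1 + 8Fr₁²) − 1] = ½[√229.43 − 1] = 7.074.
y₂ = 7.074 × 0.2347 = 1.660 m.
Head loss: ΔE = (y₂ − y₁)³/(4y₁y₂) = (1.660 − 0.2347)³/(4×0.2347×1.660) = 2.896/1.559 = 1.858 m.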